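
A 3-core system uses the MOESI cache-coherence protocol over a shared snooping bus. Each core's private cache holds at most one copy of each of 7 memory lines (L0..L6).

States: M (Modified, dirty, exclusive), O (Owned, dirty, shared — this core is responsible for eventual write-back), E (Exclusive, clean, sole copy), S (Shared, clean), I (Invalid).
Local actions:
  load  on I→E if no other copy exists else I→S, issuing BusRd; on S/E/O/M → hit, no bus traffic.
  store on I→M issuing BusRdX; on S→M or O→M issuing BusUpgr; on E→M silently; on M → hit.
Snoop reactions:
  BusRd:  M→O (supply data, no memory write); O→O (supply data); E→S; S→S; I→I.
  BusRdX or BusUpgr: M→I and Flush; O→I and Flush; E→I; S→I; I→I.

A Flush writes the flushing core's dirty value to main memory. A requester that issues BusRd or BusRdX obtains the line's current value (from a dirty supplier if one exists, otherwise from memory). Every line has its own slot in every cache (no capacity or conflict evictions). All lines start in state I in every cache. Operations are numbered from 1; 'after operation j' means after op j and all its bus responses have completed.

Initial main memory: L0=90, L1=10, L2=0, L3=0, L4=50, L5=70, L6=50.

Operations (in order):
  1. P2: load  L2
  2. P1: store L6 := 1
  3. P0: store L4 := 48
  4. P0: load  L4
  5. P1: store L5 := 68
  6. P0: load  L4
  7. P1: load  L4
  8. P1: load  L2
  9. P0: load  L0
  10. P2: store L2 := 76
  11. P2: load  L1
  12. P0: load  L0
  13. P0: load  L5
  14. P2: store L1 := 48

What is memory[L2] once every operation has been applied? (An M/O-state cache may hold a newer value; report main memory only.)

  op1 P2: load  L2 → I/I/E on L2; bus BusRd; mem=0
  op2 P1: store L6 := 1 → I/M/I on L6; bus BusRdX; mem=50
  op3 P0: store L4 := 48 → M/I/I on L4; bus BusRdX; mem=50
  op4 P0: load  L4 → M/I/I on L4; bus (none); mem=50
  op5 P1: store L5 := 68 → I/M/I on L5; bus BusRdX; mem=70
  op6 P0: load  L4 → M/I/I on L4; bus (none); mem=50
  op7 P1: load  L4 → O/S/I on L4; bus BusRd; mem=50
  op8 P1: load  L2 → I/S/S on L2; bus BusRd; mem=0
  op9 P0: load  L0 → E/I/I on L0; bus BusRd; mem=90
  op10 P2: store L2 := 76 → I/I/M on L2; bus BusUpgr; mem=0
  op11 P2: load  L1 → I/I/E on L1; bus BusRd; mem=10
  op12 P0: load  L0 → E/I/I on L0; bus (none); mem=90
  op13 P0: load  L5 → S/O/I on L5; bus BusRd; mem=70
  op14 P2: store L1 := 48 → I/I/M on L1; bus (none); mem=10

memory[L2] = 0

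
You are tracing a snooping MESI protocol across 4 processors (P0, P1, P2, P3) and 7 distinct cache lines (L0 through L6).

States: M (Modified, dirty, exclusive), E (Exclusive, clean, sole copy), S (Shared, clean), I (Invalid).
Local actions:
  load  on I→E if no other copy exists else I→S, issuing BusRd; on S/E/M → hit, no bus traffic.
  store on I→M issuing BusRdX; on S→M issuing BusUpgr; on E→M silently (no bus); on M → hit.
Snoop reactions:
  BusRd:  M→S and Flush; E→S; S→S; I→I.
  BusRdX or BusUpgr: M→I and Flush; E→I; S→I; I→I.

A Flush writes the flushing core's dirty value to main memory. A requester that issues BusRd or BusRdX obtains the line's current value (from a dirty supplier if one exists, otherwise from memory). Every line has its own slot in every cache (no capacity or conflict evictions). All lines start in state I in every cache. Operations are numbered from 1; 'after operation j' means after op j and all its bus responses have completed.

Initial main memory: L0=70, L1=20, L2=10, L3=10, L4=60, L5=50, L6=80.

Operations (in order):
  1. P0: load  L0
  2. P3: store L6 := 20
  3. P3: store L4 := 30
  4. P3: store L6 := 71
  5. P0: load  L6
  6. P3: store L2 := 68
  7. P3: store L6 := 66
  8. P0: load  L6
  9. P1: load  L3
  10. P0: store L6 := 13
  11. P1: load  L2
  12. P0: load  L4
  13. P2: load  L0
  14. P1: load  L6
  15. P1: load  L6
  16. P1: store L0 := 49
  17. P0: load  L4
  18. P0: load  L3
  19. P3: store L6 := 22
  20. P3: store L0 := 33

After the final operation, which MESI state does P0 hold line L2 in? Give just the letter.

state = I

step 1: P0: load  L0  ⟶  EIII  (L0)  txn=BusRd  M[L0]=70
step 2: P3: store L6 := 20  ⟶  IIIM  (L6)  txn=BusRdX  M[L6]=80
step 3: P3: store L4 := 30  ⟶  IIIM  (L4)  txn=BusRdX  M[L4]=60
step 4: P3: store L6 := 71  ⟶  IIIM  (L6)  txn=∅  M[L6]=80
step 5: P0: load  L6  ⟶  SIIS  (L6)  txn=BusRd+Flush  M[L6]=71
step 6: P3: store L2 := 68  ⟶  IIIM  (L2)  txn=BusRdX  M[L2]=10
step 7: P3: store L6 := 66  ⟶  IIIM  (L6)  txn=BusUpgr  M[L6]=71
step 8: P0: load  L6  ⟶  SIIS  (L6)  txn=BusRd+Flush  M[L6]=66
step 9: P1: load  L3  ⟶  IEII  (L3)  txn=BusRd  M[L3]=10
step 10: P0: store L6 := 13  ⟶  MIII  (L6)  txn=BusUpgr  M[L6]=66
step 11: P1: load  L2  ⟶  ISIS  (L2)  txn=BusRd+Flush  M[L2]=68
step 12: P0: load  L4  ⟶  SIIS  (L4)  txn=BusRd+Flush  M[L4]=30
step 13: P2: load  L0  ⟶  SISI  (L0)  txn=BusRd  M[L0]=70
step 14: P1: load  L6  ⟶  SSII  (L6)  txn=BusRd+Flush  M[L6]=13
step 15: P1: load  L6  ⟶  SSII  (L6)  txn=∅  M[L6]=13
step 16: P1: store L0 := 49  ⟶  IMII  (L0)  txn=BusRdX  M[L0]=70
step 17: P0: load  L4  ⟶  SIIS  (L4)  txn=∅  M[L4]=30
step 18: P0: load  L3  ⟶  SSII  (L3)  txn=BusRd  M[L3]=10
step 19: P3: store L6 := 22  ⟶  IIIM  (L6)  txn=BusRdX  M[L6]=13
step 20: P3: store L0 := 33  ⟶  IIIM  (L0)  txn=BusRdX+Flush  M[L0]=49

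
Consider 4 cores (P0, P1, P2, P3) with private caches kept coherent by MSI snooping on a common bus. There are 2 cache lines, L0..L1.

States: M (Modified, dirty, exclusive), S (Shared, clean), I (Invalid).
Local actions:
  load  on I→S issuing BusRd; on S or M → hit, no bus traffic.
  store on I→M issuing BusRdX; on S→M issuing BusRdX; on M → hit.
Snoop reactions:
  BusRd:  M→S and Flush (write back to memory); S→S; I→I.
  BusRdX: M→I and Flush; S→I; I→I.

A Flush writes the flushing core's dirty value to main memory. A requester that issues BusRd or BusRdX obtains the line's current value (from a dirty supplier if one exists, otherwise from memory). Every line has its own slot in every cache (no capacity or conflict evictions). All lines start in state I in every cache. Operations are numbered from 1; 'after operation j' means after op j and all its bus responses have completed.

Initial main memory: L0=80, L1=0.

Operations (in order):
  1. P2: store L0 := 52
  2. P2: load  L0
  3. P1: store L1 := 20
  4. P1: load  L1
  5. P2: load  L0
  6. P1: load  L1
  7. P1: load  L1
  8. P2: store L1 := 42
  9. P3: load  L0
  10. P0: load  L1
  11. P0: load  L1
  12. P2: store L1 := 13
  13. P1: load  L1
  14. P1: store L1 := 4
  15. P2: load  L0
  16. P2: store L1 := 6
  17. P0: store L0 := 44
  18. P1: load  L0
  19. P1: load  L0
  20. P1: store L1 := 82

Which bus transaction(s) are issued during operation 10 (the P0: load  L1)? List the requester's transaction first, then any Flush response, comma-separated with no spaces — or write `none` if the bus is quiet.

bus = BusRd,Flush

  op1 P2: store L0 := 52 → I/I/M/I on L0; bus BusRdX; mem=80
  op2 P2: load  L0 → I/I/M/I on L0; bus (none); mem=80
  op3 P1: store L1 := 20 → I/M/I/I on L1; bus BusRdX; mem=0
  op4 P1: load  L1 → I/M/I/I on L1; bus (none); mem=0
  op5 P2: load  L0 → I/I/M/I on L0; bus (none); mem=80
  op6 P1: load  L1 → I/M/I/I on L1; bus (none); mem=0
  op7 P1: load  L1 → I/M/I/I on L1; bus (none); mem=0
  op8 P2: store L1 := 42 → I/I/M/I on L1; bus BusRdX Flush; mem=20
  op9 P3: load  L0 → I/I/S/S on L0; bus BusRd Flush; mem=52
  op10 P0: load  L1 → S/I/S/I on L1; bus BusRd Flush; mem=42
  op11 P0: load  L1 → S/I/S/I on L1; bus (none); mem=42
  op12 P2: store L1 := 13 → I/I/M/I on L1; bus BusRdX; mem=42
  op13 P1: load  L1 → I/S/S/I on L1; bus BusRd Flush; mem=13
  op14 P1: store L1 := 4 → I/M/I/I on L1; bus BusRdX; mem=13
  op15 P2: load  L0 → I/I/S/S on L0; bus (none); mem=52
  op16 P2: store L1 := 6 → I/I/M/I on L1; bus BusRdX Flush; mem=4
  op17 P0: store L0 := 44 → M/I/I/I on L0; bus BusRdX; mem=52
  op18 P1: load  L0 → S/S/I/I on L0; bus BusRd Flush; mem=44
  op19 P1: load  L0 → S/S/I/I on L0; bus (none); mem=44
  op20 P1: store L1 := 82 → I/M/I/I on L1; bus BusRdX Flush; mem=6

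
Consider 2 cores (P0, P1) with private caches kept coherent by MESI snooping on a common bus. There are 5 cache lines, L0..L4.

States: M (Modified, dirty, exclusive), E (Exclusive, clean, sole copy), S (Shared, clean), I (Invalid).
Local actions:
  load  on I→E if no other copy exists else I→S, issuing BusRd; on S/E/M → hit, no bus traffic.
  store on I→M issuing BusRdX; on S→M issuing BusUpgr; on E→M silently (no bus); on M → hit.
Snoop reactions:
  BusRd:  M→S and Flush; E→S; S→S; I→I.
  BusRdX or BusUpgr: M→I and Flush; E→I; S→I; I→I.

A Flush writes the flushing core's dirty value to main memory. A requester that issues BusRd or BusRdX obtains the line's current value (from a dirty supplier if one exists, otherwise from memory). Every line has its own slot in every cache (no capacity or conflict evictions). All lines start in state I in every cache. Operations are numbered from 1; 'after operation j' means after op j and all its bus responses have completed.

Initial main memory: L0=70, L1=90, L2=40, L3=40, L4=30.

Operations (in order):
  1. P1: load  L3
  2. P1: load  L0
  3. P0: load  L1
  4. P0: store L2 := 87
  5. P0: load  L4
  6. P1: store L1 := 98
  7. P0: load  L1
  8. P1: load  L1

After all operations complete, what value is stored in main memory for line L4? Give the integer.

memory[L4] = 30

1. P1: load  L3  bus=[BusRd]  L3: P0=I P1=E  mem[L3]=40
2. P1: load  L0  bus=[BusRd]  L0: P0=I P1=E  mem[L0]=70
3. P0: load  L1  bus=[BusRd]  L1: P0=E P1=I  mem[L1]=90
4. P0: store L2 := 87  bus=[BusRdX]  L2: P0=M P1=I  mem[L2]=40
5. P0: load  L4  bus=[BusRd]  L4: P0=E P1=I  mem[L4]=30
6. P1: store L1 := 98  bus=[BusRdX]  L1: P0=I P1=M  mem[L1]=90
7. P0: load  L1  bus=[BusRd,Flush]  L1: P0=S P1=S  mem[L1]=98
8. P1: load  L1  bus=[-]  L1: P0=S P1=S  mem[L1]=98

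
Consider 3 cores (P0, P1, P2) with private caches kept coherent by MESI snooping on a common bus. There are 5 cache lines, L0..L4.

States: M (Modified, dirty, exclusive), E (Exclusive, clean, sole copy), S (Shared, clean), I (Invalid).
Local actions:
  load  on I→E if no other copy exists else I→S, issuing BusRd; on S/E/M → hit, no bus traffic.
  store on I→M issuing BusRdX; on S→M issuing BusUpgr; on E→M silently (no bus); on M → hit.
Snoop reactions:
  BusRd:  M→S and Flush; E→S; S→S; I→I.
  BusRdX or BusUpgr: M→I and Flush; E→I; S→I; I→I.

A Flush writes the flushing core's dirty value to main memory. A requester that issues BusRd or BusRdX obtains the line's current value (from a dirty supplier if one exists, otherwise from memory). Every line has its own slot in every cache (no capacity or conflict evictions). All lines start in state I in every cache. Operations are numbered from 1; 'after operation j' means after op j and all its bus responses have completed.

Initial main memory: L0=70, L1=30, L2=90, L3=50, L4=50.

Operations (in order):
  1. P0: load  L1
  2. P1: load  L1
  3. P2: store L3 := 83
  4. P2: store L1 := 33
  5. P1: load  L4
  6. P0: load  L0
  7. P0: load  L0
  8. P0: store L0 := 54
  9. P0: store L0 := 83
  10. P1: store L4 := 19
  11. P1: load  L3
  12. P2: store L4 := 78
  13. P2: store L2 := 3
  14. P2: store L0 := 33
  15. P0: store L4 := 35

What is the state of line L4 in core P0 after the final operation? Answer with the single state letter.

state = M

step 1: P0: load  L1  ⟶  EII  (L1)  txn=BusRd  M[L1]=30
step 2: P1: load  L1  ⟶  SSI  (L1)  txn=BusRd  M[L1]=30
step 3: P2: store L3 := 83  ⟶  IIM  (L3)  txn=BusRdX  M[L3]=50
step 4: P2: store L1 := 33  ⟶  IIM  (L1)  txn=BusRdX  M[L1]=30
step 5: P1: load  L4  ⟶  IEI  (L4)  txn=BusRd  M[L4]=50
step 6: P0: load  L0  ⟶  EII  (L0)  txn=BusRd  M[L0]=70
step 7: P0: load  L0  ⟶  EII  (L0)  txn=∅  M[L0]=70
step 8: P0: store L0 := 54  ⟶  MII  (L0)  txn=∅  M[L0]=70
step 9: P0: store L0 := 83  ⟶  MII  (L0)  txn=∅  M[L0]=70
step 10: P1: store L4 := 19  ⟶  IMI  (L4)  txn=∅  M[L4]=50
step 11: P1: load  L3  ⟶  ISS  (L3)  txn=BusRd+Flush  M[L3]=83
step 12: P2: store L4 := 78  ⟶  IIM  (L4)  txn=BusRdX+Flush  M[L4]=19
step 13: P2: store L2 := 3  ⟶  IIM  (L2)  txn=BusRdX  M[L2]=90
step 14: P2: store L0 := 33  ⟶  IIM  (L0)  txn=BusRdX+Flush  M[L0]=83
step 15: P0: store L4 := 35  ⟶  MII  (L4)  txn=BusRdX+Flush  M[L4]=78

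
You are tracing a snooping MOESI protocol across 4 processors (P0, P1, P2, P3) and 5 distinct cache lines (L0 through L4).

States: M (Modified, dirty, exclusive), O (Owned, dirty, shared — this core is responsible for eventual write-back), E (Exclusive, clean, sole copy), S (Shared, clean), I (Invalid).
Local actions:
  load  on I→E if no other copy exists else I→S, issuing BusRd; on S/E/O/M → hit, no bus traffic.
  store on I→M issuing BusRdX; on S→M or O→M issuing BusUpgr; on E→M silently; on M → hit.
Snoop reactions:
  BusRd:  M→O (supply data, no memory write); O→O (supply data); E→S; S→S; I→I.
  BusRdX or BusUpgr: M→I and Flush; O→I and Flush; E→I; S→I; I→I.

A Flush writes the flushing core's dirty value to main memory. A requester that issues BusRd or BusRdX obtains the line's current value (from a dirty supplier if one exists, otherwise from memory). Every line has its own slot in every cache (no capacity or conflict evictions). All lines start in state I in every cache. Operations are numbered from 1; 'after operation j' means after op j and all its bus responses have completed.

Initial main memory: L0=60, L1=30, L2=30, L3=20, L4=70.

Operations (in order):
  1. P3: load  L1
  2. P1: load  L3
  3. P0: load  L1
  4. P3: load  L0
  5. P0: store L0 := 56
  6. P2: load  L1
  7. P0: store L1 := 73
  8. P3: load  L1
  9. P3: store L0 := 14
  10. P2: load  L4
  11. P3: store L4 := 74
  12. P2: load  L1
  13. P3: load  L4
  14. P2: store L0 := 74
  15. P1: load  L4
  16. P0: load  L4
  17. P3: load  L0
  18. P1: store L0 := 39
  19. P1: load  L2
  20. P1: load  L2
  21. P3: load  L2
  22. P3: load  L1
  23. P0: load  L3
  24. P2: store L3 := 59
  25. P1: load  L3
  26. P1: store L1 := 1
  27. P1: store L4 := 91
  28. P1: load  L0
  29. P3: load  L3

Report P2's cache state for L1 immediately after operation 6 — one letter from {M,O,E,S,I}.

state = S

1. P3: load  L1  bus=[BusRd]  L1: P0=I P1=I P2=I P3=E  mem[L1]=30
2. P1: load  L3  bus=[BusRd]  L3: P0=I P1=E P2=I P3=I  mem[L3]=20
3. P0: load  L1  bus=[BusRd]  L1: P0=S P1=I P2=I P3=S  mem[L1]=30
4. P3: load  L0  bus=[BusRd]  L0: P0=I P1=I P2=I P3=E  mem[L0]=60
5. P0: store L0 := 56  bus=[BusRdX]  L0: P0=M P1=I P2=I P3=I  mem[L0]=60
6. P2: load  L1  bus=[BusRd]  L1: P0=S P1=I P2=S P3=S  mem[L1]=30
7. P0: store L1 := 73  bus=[BusUpgr]  L1: P0=M P1=I P2=I P3=I  mem[L1]=30
8. P3: load  L1  bus=[BusRd]  L1: P0=O P1=I P2=I P3=S  mem[L1]=30
9. P3: store L0 := 14  bus=[BusRdX,Flush]  L0: P0=I P1=I P2=I P3=M  mem[L0]=56
10. P2: load  L4  bus=[BusRd]  L4: P0=I P1=I P2=E P3=I  mem[L4]=70
11. P3: store L4 := 74  bus=[BusRdX]  L4: P0=I P1=I P2=I P3=M  mem[L4]=70
12. P2: load  L1  bus=[BusRd]  L1: P0=O P1=I P2=S P3=S  mem[L1]=30
13. P3: load  L4  bus=[-]  L4: P0=I P1=I P2=I P3=M  mem[L4]=70
14. P2: store L0 := 74  bus=[BusRdX,Flush]  L0: P0=I P1=I P2=M P3=I  mem[L0]=14
15. P1: load  L4  bus=[BusRd]  L4: P0=I P1=S P2=I P3=O  mem[L4]=70
16. P0: load  L4  bus=[BusRd]  L4: P0=S P1=S P2=I P3=O  mem[L4]=70
17. P3: load  L0  bus=[BusRd]  L0: P0=I P1=I P2=O P3=S  mem[L0]=14
18. P1: store L0 := 39  bus=[BusRdX,Flush]  L0: P0=I P1=M P2=I P3=I  mem[L0]=74
19. P1: load  L2  bus=[BusRd]  L2: P0=I P1=E P2=I P3=I  mem[L2]=30
20. P1: load  L2  bus=[-]  L2: P0=I P1=E P2=I P3=I  mem[L2]=30
21. P3: load  L2  bus=[BusRd]  L2: P0=I P1=S P2=I P3=S  mem[L2]=30
22. P3: load  L1  bus=[-]  L1: P0=O P1=I P2=S P3=S  mem[L1]=30
23. P0: load  L3  bus=[BusRd]  L3: P0=S P1=S P2=I P3=I  mem[L3]=20
24. P2: store L3 := 59  bus=[BusRdX]  L3: P0=I P1=I P2=M P3=I  mem[L3]=20
25. P1: load  L3  bus=[BusRd]  L3: P0=I P1=S P2=O P3=I  mem[L3]=20
26. P1: store L1 := 1  bus=[BusRdX,Flush]  L1: P0=I P1=M P2=I P3=I  mem[L1]=73
27. P1: store L4 := 91  bus=[BusUpgr,Flush]  L4: P0=I P1=M P2=I P3=I  mem[L4]=74
28. P1: load  L0  bus=[-]  L0: P0=I P1=M P2=I P3=I  mem[L0]=74
29. P3: load  L3  bus=[BusRd]  L3: P0=I P1=S P2=O P3=S  mem[L3]=20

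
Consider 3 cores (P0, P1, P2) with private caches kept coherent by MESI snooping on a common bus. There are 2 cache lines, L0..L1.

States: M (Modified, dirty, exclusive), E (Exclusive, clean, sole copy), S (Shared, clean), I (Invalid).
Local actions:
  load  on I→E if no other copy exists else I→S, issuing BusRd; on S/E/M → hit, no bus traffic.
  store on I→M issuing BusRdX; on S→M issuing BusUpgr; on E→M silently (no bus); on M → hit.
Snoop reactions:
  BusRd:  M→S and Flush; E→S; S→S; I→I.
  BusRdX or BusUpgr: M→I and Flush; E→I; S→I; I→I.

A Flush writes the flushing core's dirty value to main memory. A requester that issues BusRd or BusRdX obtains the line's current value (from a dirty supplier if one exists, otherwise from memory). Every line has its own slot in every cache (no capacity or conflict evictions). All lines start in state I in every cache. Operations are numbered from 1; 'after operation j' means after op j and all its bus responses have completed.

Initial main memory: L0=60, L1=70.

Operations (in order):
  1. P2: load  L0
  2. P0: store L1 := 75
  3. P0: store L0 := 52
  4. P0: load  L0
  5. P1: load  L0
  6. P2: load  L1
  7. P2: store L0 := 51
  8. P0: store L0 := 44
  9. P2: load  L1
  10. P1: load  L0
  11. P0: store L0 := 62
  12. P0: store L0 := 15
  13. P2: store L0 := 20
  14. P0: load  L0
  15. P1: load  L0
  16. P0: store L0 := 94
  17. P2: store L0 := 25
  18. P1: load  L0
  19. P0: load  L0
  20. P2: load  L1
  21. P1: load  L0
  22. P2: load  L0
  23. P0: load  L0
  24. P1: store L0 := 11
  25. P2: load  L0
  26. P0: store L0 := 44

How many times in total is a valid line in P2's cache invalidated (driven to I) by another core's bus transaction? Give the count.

1. P2: load  L0  bus=[BusRd]  L0: P0=I P1=I P2=E  mem[L0]=60
2. P0: store L1 := 75  bus=[BusRdX]  L1: P0=M P1=I P2=I  mem[L1]=70
3. P0: store L0 := 52  bus=[BusRdX]  L0: P0=M P1=I P2=I  mem[L0]=60
4. P0: load  L0  bus=[-]  L0: P0=M P1=I P2=I  mem[L0]=60
5. P1: load  L0  bus=[BusRd,Flush]  L0: P0=S P1=S P2=I  mem[L0]=52
6. P2: load  L1  bus=[BusRd,Flush]  L1: P0=S P1=I P2=S  mem[L1]=75
7. P2: store L0 := 51  bus=[BusRdX]  L0: P0=I P1=I P2=M  mem[L0]=52
8. P0: store L0 := 44  bus=[BusRdX,Flush]  L0: P0=M P1=I P2=I  mem[L0]=51
9. P2: load  L1  bus=[-]  L1: P0=S P1=I P2=S  mem[L1]=75
10. P1: load  L0  bus=[BusRd,Flush]  L0: P0=S P1=S P2=I  mem[L0]=44
11. P0: store L0 := 62  bus=[BusUpgr]  L0: P0=M P1=I P2=I  mem[L0]=44
12. P0: store L0 := 15  bus=[-]  L0: P0=M P1=I P2=I  mem[L0]=44
13. P2: store L0 := 20  bus=[BusRdX,Flush]  L0: P0=I P1=I P2=M  mem[L0]=15
14. P0: load  L0  bus=[BusRd,Flush]  L0: P0=S P1=I P2=S  mem[L0]=20
15. P1: load  L0  bus=[BusRd]  L0: P0=S P1=S P2=S  mem[L0]=20
16. P0: store L0 := 94  bus=[BusUpgr]  L0: P0=M P1=I P2=I  mem[L0]=20
17. P2: store L0 := 25  bus=[BusRdX,Flush]  L0: P0=I P1=I P2=M  mem[L0]=94
18. P1: load  L0  bus=[BusRd,Flush]  L0: P0=I P1=S P2=S  mem[L0]=25
19. P0: load  L0  bus=[BusRd]  L0: P0=S P1=S P2=S  mem[L0]=25
20. P2: load  L1  bus=[-]  L1: P0=S P1=I P2=S  mem[L1]=75
21. P1: load  L0  bus=[-]  L0: P0=S P1=S P2=S  mem[L0]=25
22. P2: load  L0  bus=[-]  L0: P0=S P1=S P2=S  mem[L0]=25
23. P0: load  L0  bus=[-]  L0: P0=S P1=S P2=S  mem[L0]=25
24. P1: store L0 := 11  bus=[BusUpgr]  L0: P0=I P1=M P2=I  mem[L0]=25
25. P2: load  L0  bus=[BusRd,Flush]  L0: P0=I P1=S P2=S  mem[L0]=11
26. P0: store L0 := 44  bus=[BusRdX]  L0: P0=M P1=I P2=I  mem[L0]=11

invalidations = 5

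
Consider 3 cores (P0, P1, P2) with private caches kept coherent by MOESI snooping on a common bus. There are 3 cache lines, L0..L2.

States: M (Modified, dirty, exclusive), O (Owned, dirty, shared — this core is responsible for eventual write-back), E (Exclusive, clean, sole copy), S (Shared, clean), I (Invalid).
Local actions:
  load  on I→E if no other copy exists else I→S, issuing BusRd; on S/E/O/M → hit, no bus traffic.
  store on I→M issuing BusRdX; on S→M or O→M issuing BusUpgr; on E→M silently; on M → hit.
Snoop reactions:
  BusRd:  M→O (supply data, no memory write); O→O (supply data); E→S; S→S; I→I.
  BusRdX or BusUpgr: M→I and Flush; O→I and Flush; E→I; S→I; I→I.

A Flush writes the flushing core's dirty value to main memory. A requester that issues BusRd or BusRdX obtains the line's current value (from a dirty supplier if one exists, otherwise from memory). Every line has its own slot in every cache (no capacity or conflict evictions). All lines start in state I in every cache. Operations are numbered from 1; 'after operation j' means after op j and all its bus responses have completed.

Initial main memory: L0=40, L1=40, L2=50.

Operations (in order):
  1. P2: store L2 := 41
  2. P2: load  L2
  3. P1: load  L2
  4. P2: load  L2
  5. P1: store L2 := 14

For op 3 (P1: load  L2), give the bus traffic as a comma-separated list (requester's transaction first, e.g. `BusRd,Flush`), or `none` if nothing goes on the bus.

[1] P2: store L2 := 41 | P0:I, P1:I, P2:M(41) | bus: BusRdX
[2] P2: load  L2 | P0:I, P1:I, P2:M(41) | bus: none
[3] P1: load  L2 | P0:I, P1:S(41), P2:O(41) | bus: BusRd
[4] P2: load  L2 | P0:I, P1:S(41), P2:O(41) | bus: none
[5] P1: store L2 := 14 | P0:I, P1:M(14), P2:I | bus: BusUpgr,Flush

bus = BusRd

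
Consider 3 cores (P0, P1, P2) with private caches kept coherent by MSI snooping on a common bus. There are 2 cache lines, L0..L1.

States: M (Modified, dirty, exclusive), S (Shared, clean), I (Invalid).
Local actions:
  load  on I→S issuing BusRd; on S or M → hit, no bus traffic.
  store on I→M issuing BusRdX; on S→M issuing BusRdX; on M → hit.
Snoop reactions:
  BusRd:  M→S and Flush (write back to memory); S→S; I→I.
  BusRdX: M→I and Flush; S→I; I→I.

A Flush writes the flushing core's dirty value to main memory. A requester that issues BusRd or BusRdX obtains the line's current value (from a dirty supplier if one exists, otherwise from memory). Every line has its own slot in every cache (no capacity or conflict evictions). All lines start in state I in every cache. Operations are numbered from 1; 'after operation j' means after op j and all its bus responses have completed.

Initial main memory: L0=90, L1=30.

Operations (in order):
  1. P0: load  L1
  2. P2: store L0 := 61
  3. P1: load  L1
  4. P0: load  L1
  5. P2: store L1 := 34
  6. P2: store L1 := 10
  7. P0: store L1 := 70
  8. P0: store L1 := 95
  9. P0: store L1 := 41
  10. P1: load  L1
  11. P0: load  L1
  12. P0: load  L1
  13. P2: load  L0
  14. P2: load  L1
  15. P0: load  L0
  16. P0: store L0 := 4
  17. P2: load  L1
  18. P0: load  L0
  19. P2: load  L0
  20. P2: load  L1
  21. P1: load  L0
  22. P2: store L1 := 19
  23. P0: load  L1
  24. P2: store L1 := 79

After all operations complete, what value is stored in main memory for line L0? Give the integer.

1. P0: load  L1  bus=[BusRd]  L1: P0=S P1=I P2=I  mem[L1]=30
2. P2: store L0 := 61  bus=[BusRdX]  L0: P0=I P1=I P2=M  mem[L0]=90
3. P1: load  L1  bus=[BusRd]  L1: P0=S P1=S P2=I  mem[L1]=30
4. P0: load  L1  bus=[-]  L1: P0=S P1=S P2=I  mem[L1]=30
5. P2: store L1 := 34  bus=[BusRdX]  L1: P0=I P1=I P2=M  mem[L1]=30
6. P2: store L1 := 10  bus=[-]  L1: P0=I P1=I P2=M  mem[L1]=30
7. P0: store L1 := 70  bus=[BusRdX,Flush]  L1: P0=M P1=I P2=I  mem[L1]=10
8. P0: store L1 := 95  bus=[-]  L1: P0=M P1=I P2=I  mem[L1]=10
9. P0: store L1 := 41  bus=[-]  L1: P0=M P1=I P2=I  mem[L1]=10
10. P1: load  L1  bus=[BusRd,Flush]  L1: P0=S P1=S P2=I  mem[L1]=41
11. P0: load  L1  bus=[-]  L1: P0=S P1=S P2=I  mem[L1]=41
12. P0: load  L1  bus=[-]  L1: P0=S P1=S P2=I  mem[L1]=41
13. P2: load  L0  bus=[-]  L0: P0=I P1=I P2=M  mem[L0]=90
14. P2: load  L1  bus=[BusRd]  L1: P0=S P1=S P2=S  mem[L1]=41
15. P0: load  L0  bus=[BusRd,Flush]  L0: P0=S P1=I P2=S  mem[L0]=61
16. P0: store L0 := 4  bus=[BusRdX]  L0: P0=M P1=I P2=I  mem[L0]=61
17. P2: load  L1  bus=[-]  L1: P0=S P1=S P2=S  mem[L1]=41
18. P0: load  L0  bus=[-]  L0: P0=M P1=I P2=I  mem[L0]=61
19. P2: load  L0  bus=[BusRd,Flush]  L0: P0=S P1=I P2=S  mem[L0]=4
20. P2: load  L1  bus=[-]  L1: P0=S P1=S P2=S  mem[L1]=41
21. P1: load  L0  bus=[BusRd]  L0: P0=S P1=S P2=S  mem[L0]=4
22. P2: store L1 := 19  bus=[BusRdX]  L1: P0=I P1=I P2=M  mem[L1]=41
23. P0: load  L1  bus=[BusRd,Flush]  L1: P0=S P1=I P2=S  mem[L1]=19
24. P2: store L1 := 79  bus=[BusRdX]  L1: P0=I P1=I P2=M  mem[L1]=19

memory[L0] = 4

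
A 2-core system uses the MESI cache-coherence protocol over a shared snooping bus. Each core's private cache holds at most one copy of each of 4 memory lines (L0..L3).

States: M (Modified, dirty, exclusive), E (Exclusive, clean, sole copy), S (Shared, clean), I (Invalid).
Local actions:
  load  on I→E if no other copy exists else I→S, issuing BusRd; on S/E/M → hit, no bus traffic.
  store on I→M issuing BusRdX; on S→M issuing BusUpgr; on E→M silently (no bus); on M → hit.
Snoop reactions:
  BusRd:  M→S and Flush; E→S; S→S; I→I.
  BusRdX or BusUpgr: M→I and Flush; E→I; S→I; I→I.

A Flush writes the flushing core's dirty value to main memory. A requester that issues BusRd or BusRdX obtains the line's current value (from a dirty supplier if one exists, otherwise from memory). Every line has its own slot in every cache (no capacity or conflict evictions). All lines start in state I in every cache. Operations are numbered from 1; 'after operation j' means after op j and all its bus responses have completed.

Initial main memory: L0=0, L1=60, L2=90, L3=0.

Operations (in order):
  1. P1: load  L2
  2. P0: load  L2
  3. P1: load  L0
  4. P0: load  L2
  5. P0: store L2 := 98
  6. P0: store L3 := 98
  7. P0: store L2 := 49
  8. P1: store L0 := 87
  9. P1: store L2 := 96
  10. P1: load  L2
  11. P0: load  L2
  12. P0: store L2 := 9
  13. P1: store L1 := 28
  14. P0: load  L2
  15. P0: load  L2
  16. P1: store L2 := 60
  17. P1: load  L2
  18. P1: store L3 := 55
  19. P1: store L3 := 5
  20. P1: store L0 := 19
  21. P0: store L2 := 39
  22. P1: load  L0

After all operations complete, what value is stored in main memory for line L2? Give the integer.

1. P1: load  L2  bus=[BusRd]  L2: P0=I P1=E  mem[L2]=90
2. P0: load  L2  bus=[BusRd]  L2: P0=S P1=S  mem[L2]=90
3. P1: load  L0  bus=[BusRd]  L0: P0=I P1=E  mem[L0]=0
4. P0: load  L2  bus=[-]  L2: P0=S P1=S  mem[L2]=90
5. P0: store L2 := 98  bus=[BusUpgr]  L2: P0=M P1=I  mem[L2]=90
6. P0: store L3 := 98  bus=[BusRdX]  L3: P0=M P1=I  mem[L3]=0
7. P0: store L2 := 49  bus=[-]  L2: P0=M P1=I  mem[L2]=90
8. P1: store L0 := 87  bus=[-]  L0: P0=I P1=M  mem[L0]=0
9. P1: store L2 := 96  bus=[BusRdX,Flush]  L2: P0=I P1=M  mem[L2]=49
10. P1: load  L2  bus=[-]  L2: P0=I P1=M  mem[L2]=49
11. P0: load  L2  bus=[BusRd,Flush]  L2: P0=S P1=S  mem[L2]=96
12. P0: store L2 := 9  bus=[BusUpgr]  L2: P0=M P1=I  mem[L2]=96
13. P1: store L1 := 28  bus=[BusRdX]  L1: P0=I P1=M  mem[L1]=60
14. P0: load  L2  bus=[-]  L2: P0=M P1=I  mem[L2]=96
15. P0: load  L2  bus=[-]  L2: P0=M P1=I  mem[L2]=96
16. P1: store L2 := 60  bus=[BusRdX,Flush]  L2: P0=I P1=M  mem[L2]=9
17. P1: load  L2  bus=[-]  L2: P0=I P1=M  mem[L2]=9
18. P1: store L3 := 55  bus=[BusRdX,Flush]  L3: P0=I P1=M  mem[L3]=98
19. P1: store L3 := 5  bus=[-]  L3: P0=I P1=M  mem[L3]=98
20. P1: store L0 := 19  bus=[-]  L0: P0=I P1=M  mem[L0]=0
21. P0: store L2 := 39  bus=[BusRdX,Flush]  L2: P0=M P1=I  mem[L2]=60
22. P1: load  L0  bus=[-]  L0: P0=I P1=M  mem[L0]=0

memory[L2] = 60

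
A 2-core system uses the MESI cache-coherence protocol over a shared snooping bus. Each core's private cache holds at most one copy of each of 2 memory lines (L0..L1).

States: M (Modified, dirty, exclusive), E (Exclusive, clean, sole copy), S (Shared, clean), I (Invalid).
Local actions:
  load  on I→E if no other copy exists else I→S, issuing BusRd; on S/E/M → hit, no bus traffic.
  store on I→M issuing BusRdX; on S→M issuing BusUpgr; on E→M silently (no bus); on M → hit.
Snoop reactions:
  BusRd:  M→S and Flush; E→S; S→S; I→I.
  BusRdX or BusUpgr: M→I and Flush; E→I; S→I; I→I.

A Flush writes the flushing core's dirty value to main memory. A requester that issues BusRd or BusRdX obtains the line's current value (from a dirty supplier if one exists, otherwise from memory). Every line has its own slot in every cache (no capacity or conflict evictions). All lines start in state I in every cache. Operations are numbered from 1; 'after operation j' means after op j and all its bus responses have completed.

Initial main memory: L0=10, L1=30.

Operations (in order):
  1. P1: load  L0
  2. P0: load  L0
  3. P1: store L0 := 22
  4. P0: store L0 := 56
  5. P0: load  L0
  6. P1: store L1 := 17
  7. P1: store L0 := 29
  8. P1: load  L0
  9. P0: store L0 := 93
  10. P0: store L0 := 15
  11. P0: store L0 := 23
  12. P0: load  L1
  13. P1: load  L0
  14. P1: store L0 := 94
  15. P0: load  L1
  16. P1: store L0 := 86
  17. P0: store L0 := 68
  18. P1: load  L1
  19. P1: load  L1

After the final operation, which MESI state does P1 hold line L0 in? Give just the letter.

state = I

  op1 P1: load  L0 → I/E on L0; bus BusRd; mem=10
  op2 P0: load  L0 → S/S on L0; bus BusRd; mem=10
  op3 P1: store L0 := 22 → I/M on L0; bus BusUpgr; mem=10
  op4 P0: store L0 := 56 → M/I on L0; bus BusRdX Flush; mem=22
  op5 P0: load  L0 → M/I on L0; bus (none); mem=22
  op6 P1: store L1 := 17 → I/M on L1; bus BusRdX; mem=30
  op7 P1: store L0 := 29 → I/M on L0; bus BusRdX Flush; mem=56
  op8 P1: load  L0 → I/M on L0; bus (none); mem=56
  op9 P0: store L0 := 93 → M/I on L0; bus BusRdX Flush; mem=29
  op10 P0: store L0 := 15 → M/I on L0; bus (none); mem=29
  op11 P0: store L0 := 23 → M/I on L0; bus (none); mem=29
  op12 P0: load  L1 → S/S on L1; bus BusRd Flush; mem=17
  op13 P1: load  L0 → S/S on L0; bus BusRd Flush; mem=23
  op14 P1: store L0 := 94 → I/M on L0; bus BusUpgr; mem=23
  op15 P0: load  L1 → S/S on L1; bus (none); mem=17
  op16 P1: store L0 := 86 → I/M on L0; bus (none); mem=23
  op17 P0: store L0 := 68 → M/I on L0; bus BusRdX Flush; mem=86
  op18 P1: load  L1 → S/S on L1; bus (none); mem=17
  op19 P1: load  L1 → S/S on L1; bus (none); mem=17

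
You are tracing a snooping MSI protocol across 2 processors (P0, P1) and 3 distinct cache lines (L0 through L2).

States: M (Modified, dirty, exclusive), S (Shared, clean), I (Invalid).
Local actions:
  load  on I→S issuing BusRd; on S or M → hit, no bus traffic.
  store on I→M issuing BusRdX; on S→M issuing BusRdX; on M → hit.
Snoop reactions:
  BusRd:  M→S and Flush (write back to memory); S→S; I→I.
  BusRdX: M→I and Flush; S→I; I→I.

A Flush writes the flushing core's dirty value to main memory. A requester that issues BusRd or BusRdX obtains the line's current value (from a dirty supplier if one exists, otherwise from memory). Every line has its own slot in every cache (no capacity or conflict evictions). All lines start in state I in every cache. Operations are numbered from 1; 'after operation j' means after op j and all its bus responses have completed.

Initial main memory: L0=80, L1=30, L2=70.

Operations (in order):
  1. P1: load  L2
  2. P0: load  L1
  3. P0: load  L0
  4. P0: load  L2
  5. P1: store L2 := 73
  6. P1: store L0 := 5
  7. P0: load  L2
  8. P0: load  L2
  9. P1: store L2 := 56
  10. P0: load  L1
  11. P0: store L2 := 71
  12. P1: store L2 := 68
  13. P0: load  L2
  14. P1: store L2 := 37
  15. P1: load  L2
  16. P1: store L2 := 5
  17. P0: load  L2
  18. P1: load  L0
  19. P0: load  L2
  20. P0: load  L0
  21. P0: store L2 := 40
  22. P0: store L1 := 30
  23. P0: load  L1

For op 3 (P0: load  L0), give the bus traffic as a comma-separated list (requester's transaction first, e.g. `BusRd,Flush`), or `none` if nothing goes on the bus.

bus = BusRd

1. P1: load  L2  bus=[BusRd]  L2: P0=I P1=S  mem[L2]=70
2. P0: load  L1  bus=[BusRd]  L1: P0=S P1=I  mem[L1]=30
3. P0: load  L0  bus=[BusRd]  L0: P0=S P1=I  mem[L0]=80
4. P0: load  L2  bus=[BusRd]  L2: P0=S P1=S  mem[L2]=70
5. P1: store L2 := 73  bus=[BusRdX]  L2: P0=I P1=M  mem[L2]=70
6. P1: store L0 := 5  bus=[BusRdX]  L0: P0=I P1=M  mem[L0]=80
7. P0: load  L2  bus=[BusRd,Flush]  L2: P0=S P1=S  mem[L2]=73
8. P0: load  L2  bus=[-]  L2: P0=S P1=S  mem[L2]=73
9. P1: store L2 := 56  bus=[BusRdX]  L2: P0=I P1=M  mem[L2]=73
10. P0: load  L1  bus=[-]  L1: P0=S P1=I  mem[L1]=30
11. P0: store L2 := 71  bus=[BusRdX,Flush]  L2: P0=M P1=I  mem[L2]=56
12. P1: store L2 := 68  bus=[BusRdX,Flush]  L2: P0=I P1=M  mem[L2]=71
13. P0: load  L2  bus=[BusRd,Flush]  L2: P0=S P1=S  mem[L2]=68
14. P1: store L2 := 37  bus=[BusRdX]  L2: P0=I P1=M  mem[L2]=68
15. P1: load  L2  bus=[-]  L2: P0=I P1=M  mem[L2]=68
16. P1: store L2 := 5  bus=[-]  L2: P0=I P1=M  mem[L2]=68
17. P0: load  L2  bus=[BusRd,Flush]  L2: P0=S P1=S  mem[L2]=5
18. P1: load  L0  bus=[-]  L0: P0=I P1=M  mem[L0]=80
19. P0: load  L2  bus=[-]  L2: P0=S P1=S  mem[L2]=5
20. P0: load  L0  bus=[BusRd,Flush]  L0: P0=S P1=S  mem[L0]=5
21. P0: store L2 := 40  bus=[BusRdX]  L2: P0=M P1=I  mem[L2]=5
22. P0: store L1 := 30  bus=[BusRdX]  L1: P0=M P1=I  mem[L1]=30
23. P0: load  L1  bus=[-]  L1: P0=M P1=I  mem[L1]=30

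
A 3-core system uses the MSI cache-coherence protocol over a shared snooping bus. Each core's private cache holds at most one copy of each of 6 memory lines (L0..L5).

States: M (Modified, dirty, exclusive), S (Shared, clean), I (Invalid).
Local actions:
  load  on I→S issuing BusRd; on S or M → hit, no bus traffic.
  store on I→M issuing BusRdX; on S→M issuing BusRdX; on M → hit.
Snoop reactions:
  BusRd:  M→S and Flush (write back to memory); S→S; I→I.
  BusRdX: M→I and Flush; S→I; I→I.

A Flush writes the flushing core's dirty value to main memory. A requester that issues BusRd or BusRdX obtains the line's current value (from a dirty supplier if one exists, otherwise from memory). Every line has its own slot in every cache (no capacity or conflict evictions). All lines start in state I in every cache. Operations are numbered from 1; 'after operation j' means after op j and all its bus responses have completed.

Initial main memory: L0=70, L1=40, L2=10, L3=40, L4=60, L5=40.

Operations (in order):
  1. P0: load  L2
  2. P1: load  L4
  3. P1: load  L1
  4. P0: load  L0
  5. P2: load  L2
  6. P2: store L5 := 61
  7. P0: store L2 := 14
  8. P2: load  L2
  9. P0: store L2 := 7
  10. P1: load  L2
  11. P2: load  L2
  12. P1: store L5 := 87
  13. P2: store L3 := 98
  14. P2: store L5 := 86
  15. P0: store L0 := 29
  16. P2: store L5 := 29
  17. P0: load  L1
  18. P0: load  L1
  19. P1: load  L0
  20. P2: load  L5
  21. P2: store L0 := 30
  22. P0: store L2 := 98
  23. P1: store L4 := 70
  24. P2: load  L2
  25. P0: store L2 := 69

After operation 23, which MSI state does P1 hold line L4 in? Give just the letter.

1. P0: load  L2  bus=[BusRd]  L2: P0=S P1=I P2=I  mem[L2]=10
2. P1: load  L4  bus=[BusRd]  L4: P0=I P1=S P2=I  mem[L4]=60
3. P1: load  L1  bus=[BusRd]  L1: P0=I P1=S P2=I  mem[L1]=40
4. P0: load  L0  bus=[BusRd]  L0: P0=S P1=I P2=I  mem[L0]=70
5. P2: load  L2  bus=[BusRd]  L2: P0=S P1=I P2=S  mem[L2]=10
6. P2: store L5 := 61  bus=[BusRdX]  L5: P0=I P1=I P2=M  mem[L5]=40
7. P0: store L2 := 14  bus=[BusRdX]  L2: P0=M P1=I P2=I  mem[L2]=10
8. P2: load  L2  bus=[BusRd,Flush]  L2: P0=S P1=I P2=S  mem[L2]=14
9. P0: store L2 := 7  bus=[BusRdX]  L2: P0=M P1=I P2=I  mem[L2]=14
10. P1: load  L2  bus=[BusRd,Flush]  L2: P0=S P1=S P2=I  mem[L2]=7
11. P2: load  L2  bus=[BusRd]  L2: P0=S P1=S P2=S  mem[L2]=7
12. P1: store L5 := 87  bus=[BusRdX,Flush]  L5: P0=I P1=M P2=I  mem[L5]=61
13. P2: store L3 := 98  bus=[BusRdX]  L3: P0=I P1=I P2=M  mem[L3]=40
14. P2: store L5 := 86  bus=[BusRdX,Flush]  L5: P0=I P1=I P2=M  mem[L5]=87
15. P0: store L0 := 29  bus=[BusRdX]  L0: P0=M P1=I P2=I  mem[L0]=70
16. P2: store L5 := 29  bus=[-]  L5: P0=I P1=I P2=M  mem[L5]=87
17. P0: load  L1  bus=[BusRd]  L1: P0=S P1=S P2=I  mem[L1]=40
18. P0: load  L1  bus=[-]  L1: P0=S P1=S P2=I  mem[L1]=40
19. P1: load  L0  bus=[BusRd,Flush]  L0: P0=S P1=S P2=I  mem[L0]=29
20. P2: load  L5  bus=[-]  L5: P0=I P1=I P2=M  mem[L5]=87
21. P2: store L0 := 30  bus=[BusRdX]  L0: P0=I P1=I P2=M  mem[L0]=29
22. P0: store L2 := 98  bus=[BusRdX]  L2: P0=M P1=I P2=I  mem[L2]=7
23. P1: store L4 := 70  bus=[BusRdX]  L4: P0=I P1=M P2=I  mem[L4]=60
24. P2: load  L2  bus=[BusRd,Flush]  L2: P0=S P1=I P2=S  mem[L2]=98
25. P0: store L2 := 69  bus=[BusRdX]  L2: P0=M P1=I P2=I  mem[L2]=98

state = M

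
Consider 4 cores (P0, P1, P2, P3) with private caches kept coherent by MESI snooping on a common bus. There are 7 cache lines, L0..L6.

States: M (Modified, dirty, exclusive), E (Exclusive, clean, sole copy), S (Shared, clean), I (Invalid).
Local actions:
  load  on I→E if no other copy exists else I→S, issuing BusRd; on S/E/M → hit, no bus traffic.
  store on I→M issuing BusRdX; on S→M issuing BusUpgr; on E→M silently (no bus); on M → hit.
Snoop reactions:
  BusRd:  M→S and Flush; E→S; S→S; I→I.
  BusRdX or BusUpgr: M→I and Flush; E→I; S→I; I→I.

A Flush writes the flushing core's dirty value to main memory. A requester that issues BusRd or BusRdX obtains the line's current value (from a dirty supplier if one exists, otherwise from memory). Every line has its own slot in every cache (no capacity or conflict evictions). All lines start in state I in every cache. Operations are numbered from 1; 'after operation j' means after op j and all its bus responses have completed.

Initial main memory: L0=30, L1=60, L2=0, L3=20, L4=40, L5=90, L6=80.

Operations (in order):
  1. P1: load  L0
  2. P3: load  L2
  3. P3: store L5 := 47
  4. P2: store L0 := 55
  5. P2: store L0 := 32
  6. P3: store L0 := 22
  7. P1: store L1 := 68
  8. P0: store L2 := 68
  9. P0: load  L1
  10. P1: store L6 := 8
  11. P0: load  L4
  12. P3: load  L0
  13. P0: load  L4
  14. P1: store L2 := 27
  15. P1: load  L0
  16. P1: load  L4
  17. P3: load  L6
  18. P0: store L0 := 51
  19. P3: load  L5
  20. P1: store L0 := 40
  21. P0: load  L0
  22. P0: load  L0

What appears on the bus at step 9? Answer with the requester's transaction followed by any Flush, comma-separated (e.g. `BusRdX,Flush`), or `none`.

step 1: P1: load  L0  ⟶  IEII  (L0)  txn=BusRd  M[L0]=30
step 2: P3: load  L2  ⟶  IIIE  (L2)  txn=BusRd  M[L2]=0
step 3: P3: store L5 := 47  ⟶  IIIM  (L5)  txn=BusRdX  M[L5]=90
step 4: P2: store L0 := 55  ⟶  IIMI  (L0)  txn=BusRdX  M[L0]=30
step 5: P2: store L0 := 32  ⟶  IIMI  (L0)  txn=∅  M[L0]=30
step 6: P3: store L0 := 22  ⟶  IIIM  (L0)  txn=BusRdX+Flush  M[L0]=32
step 7: P1: store L1 := 68  ⟶  IMII  (L1)  txn=BusRdX  M[L1]=60
step 8: P0: store L2 := 68  ⟶  MIII  (L2)  txn=BusRdX  M[L2]=0
step 9: P0: load  L1  ⟶  SSII  (L1)  txn=BusRd+Flush  M[L1]=68
step 10: P1: store L6 := 8  ⟶  IMII  (L6)  txn=BusRdX  M[L6]=80
step 11: P0: load  L4  ⟶  EIII  (L4)  txn=BusRd  M[L4]=40
step 12: P3: load  L0  ⟶  IIIM  (L0)  txn=∅  M[L0]=32
step 13: P0: load  L4  ⟶  EIII  (L4)  txn=∅  M[L4]=40
step 14: P1: store L2 := 27  ⟶  IMII  (L2)  txn=BusRdX+Flush  M[L2]=68
step 15: P1: load  L0  ⟶  ISIS  (L0)  txn=BusRd+Flush  M[L0]=22
step 16: P1: load  L4  ⟶  SSII  (L4)  txn=BusRd  M[L4]=40
step 17: P3: load  L6  ⟶  ISIS  (L6)  txn=BusRd+Flush  M[L6]=8
step 18: P0: store L0 := 51  ⟶  MIII  (L0)  txn=BusRdX  M[L0]=22
step 19: P3: load  L5  ⟶  IIIM  (L5)  txn=∅  M[L5]=90
step 20: P1: store L0 := 40  ⟶  IMII  (L0)  txn=BusRdX+Flush  M[L0]=51
step 21: P0: load  L0  ⟶  SSII  (L0)  txn=BusRd+Flush  M[L0]=40
step 22: P0: load  L0  ⟶  SSII  (L0)  txn=∅  M[L0]=40

bus = BusRd,Flush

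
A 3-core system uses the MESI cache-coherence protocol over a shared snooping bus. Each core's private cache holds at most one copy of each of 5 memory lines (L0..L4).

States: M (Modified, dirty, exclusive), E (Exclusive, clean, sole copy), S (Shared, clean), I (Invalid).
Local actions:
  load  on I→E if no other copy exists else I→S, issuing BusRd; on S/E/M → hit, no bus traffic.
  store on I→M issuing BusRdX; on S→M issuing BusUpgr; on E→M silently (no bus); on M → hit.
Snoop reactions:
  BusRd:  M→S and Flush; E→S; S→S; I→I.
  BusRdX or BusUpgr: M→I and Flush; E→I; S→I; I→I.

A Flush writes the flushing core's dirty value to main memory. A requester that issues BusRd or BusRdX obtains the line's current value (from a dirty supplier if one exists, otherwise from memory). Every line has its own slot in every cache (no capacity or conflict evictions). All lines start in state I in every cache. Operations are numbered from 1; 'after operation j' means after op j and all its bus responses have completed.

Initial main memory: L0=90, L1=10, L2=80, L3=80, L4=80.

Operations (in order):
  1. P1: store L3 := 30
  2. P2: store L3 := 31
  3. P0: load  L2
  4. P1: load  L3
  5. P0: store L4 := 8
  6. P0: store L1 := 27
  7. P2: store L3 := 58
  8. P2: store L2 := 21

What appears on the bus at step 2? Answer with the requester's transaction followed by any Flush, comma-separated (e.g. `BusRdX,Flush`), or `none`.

step 1: P1: store L3 := 30  ⟶  IMI  (L3)  txn=BusRdX  M[L3]=80
step 2: P2: store L3 := 31  ⟶  IIM  (L3)  txn=BusRdX+Flush  M[L3]=30
step 3: P0: load  L2  ⟶  EII  (L2)  txn=BusRd  M[L2]=80
step 4: P1: load  L3  ⟶  ISS  (L3)  txn=BusRd+Flush  M[L3]=31
step 5: P0: store L4 := 8  ⟶  MII  (L4)  txn=BusRdX  M[L4]=80
step 6: P0: store L1 := 27  ⟶  MII  (L1)  txn=BusRdX  M[L1]=10
step 7: P2: store L3 := 58  ⟶  IIM  (L3)  txn=BusUpgr  M[L3]=31
step 8: P2: store L2 := 21  ⟶  IIM  (L2)  txn=BusRdX  M[L2]=80

bus = BusRdX,Flush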